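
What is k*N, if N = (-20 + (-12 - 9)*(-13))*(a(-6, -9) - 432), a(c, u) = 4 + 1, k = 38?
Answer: -4105178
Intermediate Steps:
a(c, u) = 5
N = -108031 (N = (-20 + (-12 - 9)*(-13))*(5 - 432) = (-20 - 21*(-13))*(-427) = (-20 + 273)*(-427) = 253*(-427) = -108031)
k*N = 38*(-108031) = -4105178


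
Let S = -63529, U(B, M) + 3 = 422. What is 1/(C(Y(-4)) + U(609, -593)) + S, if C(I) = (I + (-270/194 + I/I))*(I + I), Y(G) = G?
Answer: -2798515882/44051 ≈ -63529.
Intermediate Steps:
U(B, M) = 419 (U(B, M) = -3 + 422 = 419)
C(I) = 2*I*(-38/97 + I) (C(I) = (I + (-270*1/194 + 1))*(2*I) = (I + (-135/97 + 1))*(2*I) = (I - 38/97)*(2*I) = (-38/97 + I)*(2*I) = 2*I*(-38/97 + I))
1/(C(Y(-4)) + U(609, -593)) + S = 1/((2/97)*(-4)*(-38 + 97*(-4)) + 419) - 63529 = 1/((2/97)*(-4)*(-38 - 388) + 419) - 63529 = 1/((2/97)*(-4)*(-426) + 419) - 63529 = 1/(3408/97 + 419) - 63529 = 1/(44051/97) - 63529 = 97/44051 - 63529 = -2798515882/44051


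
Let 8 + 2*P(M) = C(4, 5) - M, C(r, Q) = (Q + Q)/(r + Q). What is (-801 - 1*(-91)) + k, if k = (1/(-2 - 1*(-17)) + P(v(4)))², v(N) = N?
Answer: -1379186/2025 ≈ -681.08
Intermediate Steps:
C(r, Q) = 2*Q/(Q + r) (C(r, Q) = (2*Q)/(Q + r) = 2*Q/(Q + r))
P(M) = -31/9 - M/2 (P(M) = -4 + (2*5/(5 + 4) - M)/2 = -4 + (2*5/9 - M)/2 = -4 + (2*5*(⅑) - M)/2 = -4 + (10/9 - M)/2 = -4 + (5/9 - M/2) = -31/9 - M/2)
k = 58564/2025 (k = (1/(-2 - 1*(-17)) + (-31/9 - ½*4))² = (1/(-2 + 17) + (-31/9 - 2))² = (1/15 - 49/9)² = (-242/45)² = 58564/2025 ≈ 28.921)
(-801 - 1*(-91)) + k = (-801 - 1*(-91)) + 58564/2025 = (-801 + 91) + 58564/2025 = -710 + 58564/2025 = -1379186/2025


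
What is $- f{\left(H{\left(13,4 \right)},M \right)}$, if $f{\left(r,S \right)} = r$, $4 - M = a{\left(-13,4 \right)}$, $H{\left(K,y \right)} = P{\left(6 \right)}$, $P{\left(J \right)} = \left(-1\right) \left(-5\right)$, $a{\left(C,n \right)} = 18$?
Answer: $-5$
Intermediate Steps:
$P{\left(J \right)} = 5$
$H{\left(K,y \right)} = 5$
$M = -14$ ($M = 4 - 18 = -14$)
$- f{\left(H{\left(13,4 \right)},M \right)} = \left(-1\right) 5 = -5$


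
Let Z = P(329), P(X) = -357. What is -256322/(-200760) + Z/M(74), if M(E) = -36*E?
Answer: 10479349/7428120 ≈ 1.4108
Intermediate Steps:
Z = -357
-256322/(-200760) + Z/M(74) = -256322/(-200760) - 357/((-36*74)) = -256322*(-1/200760) - 357/(-2664) = 128161/100380 - 357*(-1/2664) = 128161/100380 + 119/888 = 10479349/7428120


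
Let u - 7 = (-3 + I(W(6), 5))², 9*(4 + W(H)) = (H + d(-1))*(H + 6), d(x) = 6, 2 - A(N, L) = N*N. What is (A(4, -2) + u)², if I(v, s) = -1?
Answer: 81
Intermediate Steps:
A(N, L) = 2 - N² (A(N, L) = 2 - N*N = 2 - N²)
W(H) = -4 + (6 + H)²/9 (W(H) = -4 + ((H + 6)*(H + 6))/9 = -4 + ((6 + H)*(6 + H))/9 = -4 + (6 + H)²/9)
u = 23 (u = 7 + (-3 - 1)² = 7 + (-4)² = 7 + 16 = 23)
(A(4, -2) + u)² = ((2 - 1*4²) + 23)² = ((2 - 1*16) + 23)² = ((2 - 16) + 23)² = (-14 + 23)² = 9² = 81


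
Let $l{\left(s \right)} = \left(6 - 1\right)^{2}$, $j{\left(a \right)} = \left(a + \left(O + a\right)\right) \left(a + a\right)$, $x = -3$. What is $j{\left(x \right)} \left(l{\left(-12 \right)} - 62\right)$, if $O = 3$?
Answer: $-666$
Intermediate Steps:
$j{\left(a \right)} = 2 a \left(3 + 2 a\right)$ ($j{\left(a \right)} = \left(a + \left(3 + a\right)\right) \left(a + a\right) = \left(3 + 2 a\right) 2 a = 2 a \left(3 + 2 a\right)$)
$l{\left(s \right)} = 25$ ($l{\left(s \right)} = 5^{2} = 25$)
$j{\left(x \right)} \left(l{\left(-12 \right)} - 62\right) = 2 \left(-3\right) \left(3 + 2 \left(-3\right)\right) \left(25 - 62\right) = 2 \left(-3\right) \left(3 - 6\right) \left(-37\right) = 2 \left(-3\right) \left(-3\right) \left(-37\right) = 18 \left(-37\right) = -666$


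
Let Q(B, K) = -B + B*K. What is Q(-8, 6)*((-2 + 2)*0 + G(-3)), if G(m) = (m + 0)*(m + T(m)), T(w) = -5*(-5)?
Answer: 2640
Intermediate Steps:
T(w) = 25
G(m) = m*(25 + m) (G(m) = (m + 0)*(m + 25) = m*(25 + m))
Q(-8, 6)*((-2 + 2)*0 + G(-3)) = (-8*(-1 + 6))*((-2 + 2)*0 - 3*(25 - 3)) = (-8*5)*(0*0 - 3*22) = -40*(0 - 66) = -40*(-66) = 2640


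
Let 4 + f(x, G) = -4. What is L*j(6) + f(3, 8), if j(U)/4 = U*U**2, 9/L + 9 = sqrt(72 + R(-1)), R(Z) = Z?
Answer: -35032/5 - 3888*sqrt(71)/5 ≈ -13559.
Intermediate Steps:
f(x, G) = -8 (f(x, G) = -4 - 4 = -8)
L = 9/(-9 + sqrt(71)) (L = 9/(-9 + sqrt(72 - 1)) = 9/(-9 + sqrt(71)) ≈ -15.684)
j(U) = 4*U**3 (j(U) = 4*(U*U**2) = 4*U**3)
L*j(6) + f(3, 8) = (-81/10 - 9*sqrt(71)/10)*(4*6**3) - 8 = (-81/10 - 9*sqrt(71)/10)*(4*216) - 8 = (-81/10 - 9*sqrt(71)/10)*864 - 8 = (-34992/5 - 3888*sqrt(71)/5) - 8 = -35032/5 - 3888*sqrt(71)/5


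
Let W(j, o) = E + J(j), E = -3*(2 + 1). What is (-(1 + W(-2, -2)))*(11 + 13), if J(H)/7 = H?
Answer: 528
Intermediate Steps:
J(H) = 7*H
E = -9 (E = -3*3 = -9)
W(j, o) = -9 + 7*j
(-(1 + W(-2, -2)))*(11 + 13) = (-(1 + (-9 + 7*(-2))))*(11 + 13) = -(1 + (-9 - 14))*24 = -(1 - 23)*24 = -1*(-22)*24 = 22*24 = 528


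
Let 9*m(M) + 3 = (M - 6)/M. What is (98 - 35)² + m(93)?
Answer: 1107287/279 ≈ 3968.8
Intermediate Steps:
m(M) = -⅓ + (-6 + M)/(9*M) (m(M) = -⅓ + ((M - 6)/M)/9 = -⅓ + ((-6 + M)/M)/9 = -⅓ + (-6 + M)/(9*M))
(98 - 35)² + m(93) = (98 - 35)² + (2/9)*(-3 - 1*93)/93 = 63² + (2/9)*(1/93)*(-3 - 93) = 3969 + (2/9)*(1/93)*(-96) = 3969 - 64/279 = 1107287/279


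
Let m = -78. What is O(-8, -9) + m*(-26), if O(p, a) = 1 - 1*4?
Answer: 2025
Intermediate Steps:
O(p, a) = -3 (O(p, a) = 1 - 4 = -3)
O(-8, -9) + m*(-26) = -3 - 78*(-26) = -3 + 2028 = 2025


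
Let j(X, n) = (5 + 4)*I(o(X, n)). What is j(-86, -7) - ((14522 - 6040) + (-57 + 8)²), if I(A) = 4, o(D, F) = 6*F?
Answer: -10847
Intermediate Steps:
j(X, n) = 36 (j(X, n) = (5 + 4)*4 = 9*4 = 36)
j(-86, -7) - ((14522 - 6040) + (-57 + 8)²) = 36 - ((14522 - 6040) + (-57 + 8)²) = 36 - (8482 + (-49)²) = 36 - (8482 + 2401) = 36 - 1*10883 = 36 - 10883 = -10847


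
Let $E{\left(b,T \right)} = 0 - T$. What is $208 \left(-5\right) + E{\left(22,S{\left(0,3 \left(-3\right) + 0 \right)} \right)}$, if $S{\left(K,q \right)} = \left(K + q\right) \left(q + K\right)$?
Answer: $-1121$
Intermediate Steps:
$S{\left(K,q \right)} = \left(K + q\right)^{2}$ ($S{\left(K,q \right)} = \left(K + q\right) \left(K + q\right) = \left(K + q\right)^{2}$)
$E{\left(b,T \right)} = - T$
$208 \left(-5\right) + E{\left(22,S{\left(0,3 \left(-3\right) + 0 \right)} \right)} = 208 \left(-5\right) - \left(0 + \left(3 \left(-3\right) + 0\right)\right)^{2} = -1040 - \left(0 + \left(-9 + 0\right)\right)^{2} = -1040 - \left(0 - 9\right)^{2} = -1040 - \left(-9\right)^{2} = -1040 - 81 = -1121$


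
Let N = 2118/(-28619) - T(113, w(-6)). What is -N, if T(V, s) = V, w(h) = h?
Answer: 3236065/28619 ≈ 113.07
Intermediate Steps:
N = -3236065/28619 (N = 2118/(-28619) - 1*113 = 2118*(-1/28619) - 113 = -2118/28619 - 113 = -3236065/28619 ≈ -113.07)
-N = -1*(-3236065/28619) = 3236065/28619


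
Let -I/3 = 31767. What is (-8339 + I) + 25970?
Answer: -77670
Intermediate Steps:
I = -95301 (I = -3*31767 = -95301)
(-8339 + I) + 25970 = (-8339 - 95301) + 25970 = -103640 + 25970 = -77670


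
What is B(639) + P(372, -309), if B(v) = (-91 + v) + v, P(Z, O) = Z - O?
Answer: 1868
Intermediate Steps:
B(v) = -91 + 2*v
B(639) + P(372, -309) = (-91 + 2*639) + (372 - 1*(-309)) = (-91 + 1278) + (372 + 309) = 1187 + 681 = 1868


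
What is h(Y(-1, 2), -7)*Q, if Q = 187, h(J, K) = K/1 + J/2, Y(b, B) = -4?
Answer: -1683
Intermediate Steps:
h(J, K) = K + J/2 (h(J, K) = K*1 + J*(½) = K + J/2)
h(Y(-1, 2), -7)*Q = (-7 + (½)*(-4))*187 = (-7 - 2)*187 = -9*187 = -1683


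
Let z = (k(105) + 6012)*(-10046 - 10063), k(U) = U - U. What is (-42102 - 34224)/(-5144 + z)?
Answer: 38163/60450226 ≈ 0.00063131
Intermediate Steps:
k(U) = 0
z = -120895308 (z = (0 + 6012)*(-10046 - 10063) = 6012*(-20109) = -120895308)
(-42102 - 34224)/(-5144 + z) = (-42102 - 34224)/(-5144 - 120895308) = -76326/(-120900452) = -76326*(-1/120900452) = 38163/60450226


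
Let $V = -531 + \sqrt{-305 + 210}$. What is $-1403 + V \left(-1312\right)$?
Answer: $695269 - 1312 i \sqrt{95} \approx 6.9527 \cdot 10^{5} - 12788.0 i$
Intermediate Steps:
$V = -531 + i \sqrt{95}$ ($V = -531 + \sqrt{-95} = -531 + i \sqrt{95} \approx -531.0 + 9.7468 i$)
$-1403 + V \left(-1312\right) = -1403 + \left(-531 + i \sqrt{95}\right) \left(-1312\right) = -1403 + \left(696672 - 1312 i \sqrt{95}\right) = 695269 - 1312 i \sqrt{95}$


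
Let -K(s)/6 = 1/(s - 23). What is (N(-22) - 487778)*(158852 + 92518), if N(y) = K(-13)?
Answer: -122612713965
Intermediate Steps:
K(s) = -6/(-23 + s) (K(s) = -6/(s - 23) = -6/(-23 + s))
N(y) = 1/6 (N(y) = -6/(-23 - 13) = -6/(-36) = -6*(-1/36) = 1/6)
(N(-22) - 487778)*(158852 + 92518) = (1/6 - 487778)*(158852 + 92518) = -2926667/6*251370 = -122612713965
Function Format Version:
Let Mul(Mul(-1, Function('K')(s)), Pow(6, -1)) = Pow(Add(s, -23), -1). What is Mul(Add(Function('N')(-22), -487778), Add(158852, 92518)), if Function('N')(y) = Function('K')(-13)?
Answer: -122612713965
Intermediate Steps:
Function('K')(s) = Mul(-6, Pow(Add(-23, s), -1)) (Function('K')(s) = Mul(-6, Pow(Add(s, -23), -1)) = Mul(-6, Pow(Add(-23, s), -1)))
Function('N')(y) = Rational(1, 6) (Function('N')(y) = Mul(-6, Pow(Add(-23, -13), -1)) = Mul(-6, Pow(-36, -1)) = Mul(-6, Rational(-1, 36)) = Rational(1, 6))
Mul(Add(Function('N')(-22), -487778), Add(158852, 92518)) = Mul(Add(Rational(1, 6), -487778), Add(158852, 92518)) = Mul(Rational(-2926667, 6), 251370) = -122612713965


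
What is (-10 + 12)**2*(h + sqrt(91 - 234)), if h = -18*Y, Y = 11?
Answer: -792 + 4*I*sqrt(143) ≈ -792.0 + 47.833*I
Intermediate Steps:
h = -198 (h = -18*11 = -198)
(-10 + 12)**2*(h + sqrt(91 - 234)) = (-10 + 12)**2*(-198 + sqrt(91 - 234)) = 2**2*(-198 + sqrt(-143)) = 4*(-198 + I*sqrt(143)) = -792 + 4*I*sqrt(143)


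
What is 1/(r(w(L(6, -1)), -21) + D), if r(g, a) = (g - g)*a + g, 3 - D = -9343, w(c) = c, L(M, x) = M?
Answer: 1/9352 ≈ 0.00010693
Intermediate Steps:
D = 9346 (D = 3 - 1*(-9343) = 3 + 9343 = 9346)
r(g, a) = g (r(g, a) = 0*a + g = 0 + g = g)
1/(r(w(L(6, -1)), -21) + D) = 1/(6 + 9346) = 1/9352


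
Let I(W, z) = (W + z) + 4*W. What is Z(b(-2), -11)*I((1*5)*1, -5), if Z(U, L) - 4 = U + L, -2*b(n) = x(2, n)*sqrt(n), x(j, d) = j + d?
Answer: -140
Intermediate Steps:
x(j, d) = d + j
I(W, z) = z + 5*W
b(n) = -sqrt(n)*(2 + n)/2 (b(n) = -(n + 2)*sqrt(n)/2 = -(2 + n)*sqrt(n)/2 = -sqrt(n)*(2 + n)/2)
Z(U, L) = 4 + L + U (Z(U, L) = 4 + (U + L) = 4 + (L + U) = 4 + L + U)
Z(b(-2), -11)*I((1*5)*1, -5) = (4 - 11 + sqrt(-2)*(-2 - 1*(-2))/2)*(-5 + 5*((1*5)*1)) = (4 - 11 + (I*sqrt(2))*(-2 + 2)/2)*(-5 + 5*(5*1)) = (4 - 11 + (1/2)*(I*sqrt(2))*0)*(-5 + 5*5) = (4 - 11 + 0)*(-5 + 25) = -7*20 = -140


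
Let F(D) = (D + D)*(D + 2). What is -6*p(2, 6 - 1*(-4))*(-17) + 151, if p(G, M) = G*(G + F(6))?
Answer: 20143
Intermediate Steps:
F(D) = 2*D*(2 + D) (F(D) = (2*D)*(2 + D) = 2*D*(2 + D))
p(G, M) = G*(96 + G) (p(G, M) = G*(G + 2*6*(2 + 6)) = G*(G + 2*6*8) = G*(G + 96) = G*(96 + G))
-6*p(2, 6 - 1*(-4))*(-17) + 151 = -12*(96 + 2)*(-17) + 151 = -12*98*(-17) + 151 = -6*196*(-17) + 151 = -1176*(-17) + 151 = 19992 + 151 = 20143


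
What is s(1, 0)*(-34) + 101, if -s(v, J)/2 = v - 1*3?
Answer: -35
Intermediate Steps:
s(v, J) = 6 - 2*v (s(v, J) = -2*(v - 1*3) = -2*(v - 3) = -2*(-3 + v) = 6 - 2*v)
s(1, 0)*(-34) + 101 = (6 - 2*1)*(-34) + 101 = (6 - 2)*(-34) + 101 = 4*(-34) + 101 = -136 + 101 = -35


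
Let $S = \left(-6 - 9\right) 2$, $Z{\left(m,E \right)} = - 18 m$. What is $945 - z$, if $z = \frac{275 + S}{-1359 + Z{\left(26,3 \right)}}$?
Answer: $\frac{246680}{261} \approx 945.13$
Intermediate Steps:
$S = -30$ ($S = \left(-15\right) 2 = -30$)
$z = - \frac{35}{261}$ ($z = \frac{275 - 30}{-1359 - 468} = \frac{245}{-1359 - 468} = \frac{245}{-1827} = 245 \left(- \frac{1}{1827}\right) = - \frac{35}{261} \approx -0.1341$)
$945 - z = 945 - - \frac{35}{261} = 945 + \frac{35}{261} = \frac{246680}{261}$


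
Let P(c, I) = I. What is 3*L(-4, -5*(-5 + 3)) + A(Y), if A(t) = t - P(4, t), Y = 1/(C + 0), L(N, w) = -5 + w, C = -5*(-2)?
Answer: 15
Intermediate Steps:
C = 10
Y = ⅒ (Y = 1/(10 + 0) = 1/10 = ⅒ ≈ 0.10000)
A(t) = 0 (A(t) = t - t = 0)
3*L(-4, -5*(-5 + 3)) + A(Y) = 3*(-5 - 5*(-5 + 3)) + 0 = 3*(-5 - 5*(-2)) + 0 = 3*(-5 + 10) + 0 = 3*5 + 0 = 15 + 0 = 15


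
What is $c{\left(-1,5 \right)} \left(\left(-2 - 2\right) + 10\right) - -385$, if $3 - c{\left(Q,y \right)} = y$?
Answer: $373$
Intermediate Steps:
$c{\left(Q,y \right)} = 3 - y$
$c{\left(-1,5 \right)} \left(\left(-2 - 2\right) + 10\right) - -385 = \left(3 - 5\right) \left(\left(-2 - 2\right) + 10\right) - -385 = \left(3 - 5\right) \left(-4 + 10\right) + 385 = \left(-2\right) 6 + 385 = -12 + 385 = 373$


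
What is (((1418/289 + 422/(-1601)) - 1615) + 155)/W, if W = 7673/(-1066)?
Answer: 717820606880/3550212697 ≈ 202.19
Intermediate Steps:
W = -7673/1066 (W = 7673*(-1/1066) = -7673/1066 ≈ -7.1979)
(((1418/289 + 422/(-1601)) - 1615) + 155)/W = (((1418/289 + 422/(-1601)) - 1615) + 155)/(-7673/1066) = (((1418*(1/289) + 422*(-1/1601)) - 1615) + 155)*(-1066/7673) = (((1418/289 - 422/1601) - 1615) + 155)*(-1066/7673) = ((2148260/462689 - 1615) + 155)*(-1066/7673) = (-745094475/462689 + 155)*(-1066/7673) = -673377680/462689*(-1066/7673) = 717820606880/3550212697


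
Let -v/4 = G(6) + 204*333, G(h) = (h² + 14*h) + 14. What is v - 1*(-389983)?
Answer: 117719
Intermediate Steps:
G(h) = 14 + h² + 14*h
v = -272264 (v = -4*((14 + 6² + 14*6) + 204*333) = -4*((14 + 36 + 84) + 67932) = -4*(134 + 67932) = -4*68066 = -272264)
v - 1*(-389983) = -272264 - 1*(-389983) = -272264 + 389983 = 117719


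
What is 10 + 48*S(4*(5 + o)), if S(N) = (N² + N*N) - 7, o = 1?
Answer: 54970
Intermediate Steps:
S(N) = -7 + 2*N² (S(N) = (N² + N²) - 7 = 2*N² - 7 = -7 + 2*N²)
10 + 48*S(4*(5 + o)) = 10 + 48*(-7 + 2*(4*(5 + 1))²) = 10 + 48*(-7 + 2*(4*6)²) = 10 + 48*(-7 + 2*24²) = 10 + 48*(-7 + 2*576) = 10 + 48*(-7 + 1152) = 10 + 48*1145 = 10 + 54960 = 54970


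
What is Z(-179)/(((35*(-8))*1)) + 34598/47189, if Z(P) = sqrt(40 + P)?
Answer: 34598/47189 - I*sqrt(139)/280 ≈ 0.73318 - 0.042107*I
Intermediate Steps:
Z(-179)/(((35*(-8))*1)) + 34598/47189 = sqrt(40 - 179)/(((35*(-8))*1)) + 34598/47189 = sqrt(-139)/((-280*1)) + 34598*(1/47189) = (I*sqrt(139))/(-280) + 34598/47189 = (I*sqrt(139))*(-1/280) + 34598/47189 = -I*sqrt(139)/280 + 34598/47189 = 34598/47189 - I*sqrt(139)/280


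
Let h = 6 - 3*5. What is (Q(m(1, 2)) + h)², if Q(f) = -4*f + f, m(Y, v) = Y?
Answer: 144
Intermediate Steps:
h = -9 (h = 6 - 15 = -9)
Q(f) = -3*f
(Q(m(1, 2)) + h)² = (-3*1 - 9)² = (-3 - 9)² = (-12)² = 144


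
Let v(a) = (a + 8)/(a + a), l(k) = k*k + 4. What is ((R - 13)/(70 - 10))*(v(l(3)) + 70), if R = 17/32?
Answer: -244853/16640 ≈ -14.715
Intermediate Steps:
l(k) = 4 + k**2 (l(k) = k**2 + 4 = 4 + k**2)
v(a) = (8 + a)/(2*a) (v(a) = (8 + a)/((2*a)) = (8 + a)*(1/(2*a)) = (8 + a)/(2*a))
R = 17/32 (R = 17*(1/32) = 17/32 ≈ 0.53125)
((R - 13)/(70 - 10))*(v(l(3)) + 70) = ((17/32 - 13)/(70 - 10))*((8 + (4 + 3**2))/(2*(4 + 3**2)) + 70) = (-399/32/60)*((8 + (4 + 9))/(2*(4 + 9)) + 70) = (-399/32*1/60)*((1/2)*(8 + 13)/13 + 70) = -133*((1/2)*(1/13)*21 + 70)/640 = -133*(21/26 + 70)/640 = -133/640*1841/26 = -244853/16640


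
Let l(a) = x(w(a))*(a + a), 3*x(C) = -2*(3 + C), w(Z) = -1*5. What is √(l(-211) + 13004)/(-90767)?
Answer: -2*√27993/272301 ≈ -0.0012289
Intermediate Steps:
w(Z) = -5
x(C) = -2 - 2*C/3 (x(C) = (-2*(3 + C))/3 = (-6 - 2*C)/3 = -2 - 2*C/3)
l(a) = 8*a/3 (l(a) = (-2 - ⅔*(-5))*(a + a) = (-2 + 10/3)*(2*a) = 4*(2*a)/3 = 8*a/3)
√(l(-211) + 13004)/(-90767) = √((8/3)*(-211) + 13004)/(-90767) = √(-1688/3 + 13004)*(-1/90767) = √(37324/3)*(-1/90767) = (2*√27993/3)*(-1/90767) = -2*√27993/272301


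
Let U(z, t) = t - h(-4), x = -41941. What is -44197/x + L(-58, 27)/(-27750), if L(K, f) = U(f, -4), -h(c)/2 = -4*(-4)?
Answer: 612646201/581931375 ≈ 1.0528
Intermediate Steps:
h(c) = -32 (h(c) = -(-8)*(-4) = -2*16 = -32)
U(z, t) = 32 + t (U(z, t) = t - 1*(-32) = t + 32 = 32 + t)
L(K, f) = 28 (L(K, f) = 32 - 4 = 28)
-44197/x + L(-58, 27)/(-27750) = -44197/(-41941) + 28/(-27750) = -44197*(-1/41941) + 28*(-1/27750) = 44197/41941 - 14/13875 = 612646201/581931375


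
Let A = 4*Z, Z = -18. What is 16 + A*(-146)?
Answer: 10528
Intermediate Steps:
A = -72 (A = 4*(-18) = -72)
16 + A*(-146) = 16 - 72*(-146) = 16 + 10512 = 10528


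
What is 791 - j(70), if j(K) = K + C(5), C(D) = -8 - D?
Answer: 734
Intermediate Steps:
j(K) = -13 + K (j(K) = K + (-8 - 1*5) = K + (-8 - 5) = K - 13 = -13 + K)
791 - j(70) = 791 - (-13 + 70) = 791 - 1*57 = 791 - 57 = 734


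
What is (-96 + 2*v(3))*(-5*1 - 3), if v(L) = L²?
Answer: 624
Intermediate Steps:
(-96 + 2*v(3))*(-5*1 - 3) = (-96 + 2*3²)*(-5*1 - 3) = (-96 + 2*9)*(-5 - 3) = (-96 + 18)*(-8) = -78*(-8) = 624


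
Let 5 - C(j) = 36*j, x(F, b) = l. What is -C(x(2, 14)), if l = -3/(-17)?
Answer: 23/17 ≈ 1.3529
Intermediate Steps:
l = 3/17 (l = -3*(-1/17) = 3/17 ≈ 0.17647)
x(F, b) = 3/17
C(j) = 5 - 36*j
-C(x(2, 14)) = -(5 - 36*3/17) = -(5 - 108/17) = -1*(-23/17) = 23/17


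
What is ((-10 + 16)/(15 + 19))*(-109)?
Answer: -327/17 ≈ -19.235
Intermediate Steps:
((-10 + 16)/(15 + 19))*(-109) = (6/34)*(-109) = (6*(1/34))*(-109) = (3/17)*(-109) = -327/17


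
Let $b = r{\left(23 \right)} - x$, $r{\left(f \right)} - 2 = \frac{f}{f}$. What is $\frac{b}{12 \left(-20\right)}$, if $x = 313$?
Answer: $\frac{31}{24} \approx 1.2917$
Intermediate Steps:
$r{\left(f \right)} = 3$ ($r{\left(f \right)} = 2 + \frac{f}{f} = 2 + 1 = 3$)
$b = -310$ ($b = 3 - 313 = -310$)
$\frac{b}{12 \left(-20\right)} = - \frac{310}{12 \left(-20\right)} = - \frac{310}{-240} = \left(-310\right) \left(- \frac{1}{240}\right) = \frac{31}{24}$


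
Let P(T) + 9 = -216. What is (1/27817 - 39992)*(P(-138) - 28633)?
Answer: 32103297467254/27817 ≈ 1.1541e+9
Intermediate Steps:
P(T) = -225 (P(T) = -9 - 216 = -225)
(1/27817 - 39992)*(P(-138) - 28633) = (1/27817 - 39992)*(-225 - 28633) = (1/27817 - 39992)*(-28858) = -1112457463/27817*(-28858) = 32103297467254/27817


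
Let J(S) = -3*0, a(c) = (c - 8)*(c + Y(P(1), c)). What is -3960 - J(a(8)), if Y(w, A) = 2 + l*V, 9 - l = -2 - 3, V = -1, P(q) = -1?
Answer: -3960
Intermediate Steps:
l = 14 (l = 9 - (-2 - 3) = 9 - 1*(-5) = 9 + 5 = 14)
Y(w, A) = -12 (Y(w, A) = 2 + 14*(-1) = 2 - 14 = -12)
a(c) = (-12 + c)*(-8 + c) (a(c) = (c - 8)*(c - 12) = (-8 + c)*(-12 + c) = (-12 + c)*(-8 + c))
J(S) = 0
-3960 - J(a(8)) = -3960 - 1*0 = -3960 + 0 = -3960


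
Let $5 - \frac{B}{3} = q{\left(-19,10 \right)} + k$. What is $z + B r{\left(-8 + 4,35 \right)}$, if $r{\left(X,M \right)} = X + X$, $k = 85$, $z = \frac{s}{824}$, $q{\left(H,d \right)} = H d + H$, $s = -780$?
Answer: $- \frac{637971}{206} \approx -3096.9$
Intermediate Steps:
$q{\left(H,d \right)} = H + H d$
$z = - \frac{195}{206}$ ($z = - \frac{780}{824} = \left(-780\right) \frac{1}{824} = - \frac{195}{206} \approx -0.9466$)
$r{\left(X,M \right)} = 2 X$
$B = 387$ ($B = 15 - 3 \left(- 19 \left(1 + 10\right) + 85\right) = 15 - 3 \left(\left(-19\right) 11 + 85\right) = 15 - 3 \left(-209 + 85\right) = 15 - -372 = 15 + 372 = 387$)
$z + B r{\left(-8 + 4,35 \right)} = - \frac{195}{206} + 387 \cdot 2 \left(-8 + 4\right) = - \frac{195}{206} + 387 \cdot 2 \left(-4\right) = - \frac{195}{206} + 387 \left(-8\right) = - \frac{195}{206} - 3096 = - \frac{637971}{206}$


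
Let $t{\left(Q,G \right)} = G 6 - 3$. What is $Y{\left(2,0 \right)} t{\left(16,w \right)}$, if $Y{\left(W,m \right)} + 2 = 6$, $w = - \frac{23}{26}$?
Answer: $- \frac{432}{13} \approx -33.231$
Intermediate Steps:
$w = - \frac{23}{26}$ ($w = \left(-23\right) \frac{1}{26} = - \frac{23}{26} \approx -0.88461$)
$t{\left(Q,G \right)} = -3 + 6 G$ ($t{\left(Q,G \right)} = 6 G - 3 = -3 + 6 G$)
$Y{\left(W,m \right)} = 4$ ($Y{\left(W,m \right)} = -2 + 6 = 4$)
$Y{\left(2,0 \right)} t{\left(16,w \right)} = 4 \left(-3 + 6 \left(- \frac{23}{26}\right)\right) = 4 \left(-3 - \frac{69}{13}\right) = 4 \left(- \frac{108}{13}\right) = - \frac{432}{13}$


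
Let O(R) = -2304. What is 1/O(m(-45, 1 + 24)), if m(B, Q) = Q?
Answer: -1/2304 ≈ -0.00043403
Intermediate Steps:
1/O(m(-45, 1 + 24)) = 1/(-2304) = -1/2304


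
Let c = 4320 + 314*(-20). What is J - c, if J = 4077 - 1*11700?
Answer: -5663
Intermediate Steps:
c = -1960 (c = 4320 - 6280 = -1960)
J = -7623 (J = 4077 - 11700 = -7623)
J - c = -7623 - 1*(-1960) = -7623 + 1960 = -5663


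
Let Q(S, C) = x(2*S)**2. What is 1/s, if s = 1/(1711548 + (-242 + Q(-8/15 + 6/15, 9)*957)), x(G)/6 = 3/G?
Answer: 24286549/4 ≈ 6.0716e+6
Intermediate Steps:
x(G) = 18/G (x(G) = 6*(3/G) = 18/G)
Q(S, C) = 81/S**2 (Q(S, C) = (18/((2*S)))**2 = (18*(1/(2*S)))**2 = (9/S)**2 = 81/S**2)
s = 4/24286549 (s = 1/(1711548 + (-242 + (81/(-8/15 + 6/15)**2)*957)) = 1/(1711548 + (-242 + (81/(-8*1/15 + 6*(1/15))**2)*957)) = 1/(1711548 + (-242 + (81/(-8/15 + 2/5)**2)*957)) = 1/(1711548 + (-242 + (81/(-2/15)**2)*957)) = 1/(1711548 + (-242 + (81*(225/4))*957)) = 1/(1711548 + (-242 + (18225/4)*957)) = 1/(1711548 + (-242 + 17441325/4)) = 1/(1711548 + 17440357/4) = 1/(24286549/4) = 4/24286549 ≈ 1.6470e-7)
1/s = 1/(4/24286549) = 24286549/4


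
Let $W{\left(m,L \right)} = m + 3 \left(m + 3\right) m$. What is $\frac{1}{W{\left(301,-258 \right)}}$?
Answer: $\frac{1}{274813} \approx 3.6388 \cdot 10^{-6}$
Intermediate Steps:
$W{\left(m,L \right)} = m + 3 m \left(3 + m\right)$ ($W{\left(m,L \right)} = m + 3 \left(3 + m\right) m = m + 3 m \left(3 + m\right)$)
$\frac{1}{W{\left(301,-258 \right)}} = \frac{1}{301 \left(10 + 3 \cdot 301\right)} = \frac{1}{301 \left(10 + 903\right)} = \frac{1}{301 \cdot 913} = \frac{1}{274813}$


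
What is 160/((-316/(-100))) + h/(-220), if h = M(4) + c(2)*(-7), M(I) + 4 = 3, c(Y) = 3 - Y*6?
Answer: 437551/8690 ≈ 50.351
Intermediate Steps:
c(Y) = 3 - 6*Y
M(I) = -1 (M(I) = -4 + 3 = -1)
h = 62 (h = -1 + (3 - 6*2)*(-7) = -1 + (3 - 12)*(-7) = -1 - 9*(-7) = -1 + 63 = 62)
160/((-316/(-100))) + h/(-220) = 160/((-316/(-100))) + 62/(-220) = 160/((-316*(-1/100))) + 62*(-1/220) = 160/(79/25) - 31/110 = 160*(25/79) - 31/110 = 4000/79 - 31/110 = 437551/8690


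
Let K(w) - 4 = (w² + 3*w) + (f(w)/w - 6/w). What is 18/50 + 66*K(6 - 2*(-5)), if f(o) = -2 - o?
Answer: 505734/25 ≈ 20229.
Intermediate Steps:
K(w) = 4 + w² - 6/w + 3*w + (-2 - w)/w (K(w) = 4 + ((w² + 3*w) + ((-2 - w)/w - 6/w)) = 4 + ((w² + 3*w) + (-6/w + (-2 - w)/w)) = 4 + (w² - 6/w + 3*w + (-2 - w)/w) = 4 + w² - 6/w + 3*w + (-2 - w)/w)
18/50 + 66*K(6 - 2*(-5)) = 18/50 + 66*(3 + (6 - 2*(-5))² - 8/(6 - 2*(-5)) + 3*(6 - 2*(-5))) = 18*(1/50) + 66*(3 + (6 + 10)² - 8/(6 + 10) + 3*(6 + 10)) = 9/25 + 66*(3 + 16² - 8/16 + 3*16) = 9/25 + 66*(3 + 256 - 8*1/16 + 48) = 9/25 + 66*(3 + 256 - ½ + 48) = 9/25 + 66*(613/2) = 9/25 + 20229 = 505734/25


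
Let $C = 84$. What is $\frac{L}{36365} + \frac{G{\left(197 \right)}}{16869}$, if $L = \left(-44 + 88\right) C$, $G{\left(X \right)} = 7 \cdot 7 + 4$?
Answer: $\frac{9182167}{87634455} \approx 0.10478$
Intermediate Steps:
$G{\left(X \right)} = 53$ ($G{\left(X \right)} = 49 + 4 = 53$)
$L = 3696$ ($L = \left(-44 + 88\right) 84 = 44 \cdot 84 = 3696$)
$\frac{L}{36365} + \frac{G{\left(197 \right)}}{16869} = \frac{3696}{36365} + \frac{53}{16869} = 3696 \cdot \frac{1}{36365} + 53 \cdot \frac{1}{16869} = \frac{528}{5195} + \frac{53}{16869} = \frac{9182167}{87634455}$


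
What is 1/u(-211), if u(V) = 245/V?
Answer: -211/245 ≈ -0.86122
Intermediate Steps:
1/u(-211) = 1/(245/(-211)) = 1/(245*(-1/211)) = 1/(-245/211) = -211/245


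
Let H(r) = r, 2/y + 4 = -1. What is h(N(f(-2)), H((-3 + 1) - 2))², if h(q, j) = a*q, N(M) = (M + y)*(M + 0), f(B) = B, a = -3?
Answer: 5184/25 ≈ 207.36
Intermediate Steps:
y = -⅖ (y = 2/(-4 - 1) = 2/(-5) = 2*(-⅕) = -⅖ ≈ -0.40000)
N(M) = M*(-⅖ + M) (N(M) = (M - ⅖)*(M + 0) = (-⅖ + M)*M = M*(-⅖ + M))
h(q, j) = -3*q
h(N(f(-2)), H((-3 + 1) - 2))² = (-3*(-2)*(-2 + 5*(-2))/5)² = (-3*(-2)*(-2 - 10)/5)² = (-3*(-2)*(-12)/5)² = (-3*24/5)² = (-72/5)² = 5184/25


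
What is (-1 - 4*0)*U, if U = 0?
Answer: 0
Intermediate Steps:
(-1 - 4*0)*U = (-1 - 4*0)*0 = (-1 + 0)*0 = -1*0 = 0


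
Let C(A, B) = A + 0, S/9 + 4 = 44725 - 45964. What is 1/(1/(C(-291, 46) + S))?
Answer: -11478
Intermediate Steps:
S = -11187 (S = -36 + 9*(44725 - 45964) = -36 + 9*(-1239) = -36 - 11151 = -11187)
C(A, B) = A
1/(1/(C(-291, 46) + S)) = 1/(1/(-291 - 11187)) = 1/(1/(-11478)) = 1/(-1/11478) = -11478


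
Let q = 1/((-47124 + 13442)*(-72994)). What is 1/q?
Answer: 2458583908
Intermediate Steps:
q = 1/2458583908 (q = -1/72994/(-33682) = -1/33682*(-1/72994) = 1/2458583908 ≈ 4.0674e-10)
1/q = 1/(1/2458583908) = 2458583908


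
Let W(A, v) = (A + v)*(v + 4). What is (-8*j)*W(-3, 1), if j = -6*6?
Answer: -2880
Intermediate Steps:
W(A, v) = (4 + v)*(A + v) (W(A, v) = (A + v)*(4 + v) = (4 + v)*(A + v))
j = -36
(-8*j)*W(-3, 1) = (-8*(-36))*(1² + 4*(-3) + 4*1 - 3*1) = 288*(1 - 12 + 4 - 3) = 288*(-10) = -2880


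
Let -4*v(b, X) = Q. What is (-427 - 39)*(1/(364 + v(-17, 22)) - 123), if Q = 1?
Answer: 83395826/1455 ≈ 57317.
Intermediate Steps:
v(b, X) = -¼ (v(b, X) = -¼*1 = -¼)
(-427 - 39)*(1/(364 + v(-17, 22)) - 123) = (-427 - 39)*(1/(364 - ¼) - 123) = -466*(1/(1455/4) - 123) = -466*(4/1455 - 123) = -466*(-178961/1455) = 83395826/1455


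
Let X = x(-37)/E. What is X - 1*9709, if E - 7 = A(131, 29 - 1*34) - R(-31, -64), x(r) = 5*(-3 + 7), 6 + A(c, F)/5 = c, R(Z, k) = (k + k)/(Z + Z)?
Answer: -47399183/4882 ≈ -9709.0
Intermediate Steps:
R(Z, k) = k/Z (R(Z, k) = (2*k)/((2*Z)) = (2*k)*(1/(2*Z)) = k/Z)
A(c, F) = -30 + 5*c
x(r) = 20 (x(r) = 5*4 = 20)
E = 19528/31 (E = 7 + ((-30 + 5*131) - (-64)/(-31)) = 7 + ((-30 + 655) - (-64)*(-1)/31) = 7 + (625 - 1*64/31) = 7 + (625 - 64/31) = 7 + 19311/31 = 19528/31 ≈ 629.94)
X = 155/4882 (X = 20/(19528/31) = 20*(31/19528) = 155/4882 ≈ 0.031749)
X - 1*9709 = 155/4882 - 1*9709 = 155/4882 - 9709 = -47399183/4882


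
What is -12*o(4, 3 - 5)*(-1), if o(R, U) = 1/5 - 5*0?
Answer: 12/5 ≈ 2.4000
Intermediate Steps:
o(R, U) = 1/5 (o(R, U) = 1/5 + 0 = 1/5)
-12*o(4, 3 - 5)*(-1) = -12*1/5*(-1) = -12/5*(-1) = 12/5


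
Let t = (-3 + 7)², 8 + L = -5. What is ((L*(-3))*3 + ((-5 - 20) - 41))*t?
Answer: 816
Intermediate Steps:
L = -13 (L = -8 - 5 = -13)
t = 16 (t = 4² = 16)
((L*(-3))*3 + ((-5 - 20) - 41))*t = (-13*(-3)*3 + ((-5 - 20) - 41))*16 = (39*3 + (-25 - 41))*16 = (117 - 66)*16 = 51*16 = 816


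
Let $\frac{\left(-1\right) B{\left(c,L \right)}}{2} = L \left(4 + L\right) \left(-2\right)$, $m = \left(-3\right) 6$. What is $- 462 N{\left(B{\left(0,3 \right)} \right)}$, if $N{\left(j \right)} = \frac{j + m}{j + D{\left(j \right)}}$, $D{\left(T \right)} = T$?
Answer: $- \frac{363}{2} \approx -181.5$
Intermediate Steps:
$m = -18$
$B{\left(c,L \right)} = - 2 L \left(-8 - 2 L\right)$ ($B{\left(c,L \right)} = - 2 L \left(4 + L\right) \left(-2\right) = - 2 L \left(-8 - 2 L\right)$)
$N{\left(j \right)} = \frac{-18 + j}{2 j}$ ($N{\left(j \right)} = \frac{j - 18}{j + j} = \frac{-18 + j}{2 j}$)
$- 462 N{\left(B{\left(0,3 \right)} \right)} = - 462 \frac{-18 + 4 \cdot 3 \left(4 + 3\right)}{2 \cdot 4 \cdot 3 \left(4 + 3\right)} = - 462 \frac{-18 + 4 \cdot 3 \cdot 7}{2 \cdot 4 \cdot 3 \cdot 7} = - 462 \frac{-18 + 84}{2 \cdot 84} = - 462 \cdot \frac{1}{2} \cdot \frac{1}{84} \cdot 66 = \left(-462\right) \frac{11}{28} = - \frac{363}{2}$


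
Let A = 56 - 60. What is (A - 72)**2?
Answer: 5776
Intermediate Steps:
A = -4
(A - 72)**2 = (-4 - 72)**2 = (-76)**2 = 5776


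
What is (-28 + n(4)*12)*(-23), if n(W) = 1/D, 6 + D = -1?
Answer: 4784/7 ≈ 683.43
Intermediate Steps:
D = -7 (D = -6 - 1 = -7)
n(W) = -⅐ (n(W) = 1/(-7) = -⅐)
(-28 + n(4)*12)*(-23) = (-28 - ⅐*12)*(-23) = (-28 - 12/7)*(-23) = -208/7*(-23) = 4784/7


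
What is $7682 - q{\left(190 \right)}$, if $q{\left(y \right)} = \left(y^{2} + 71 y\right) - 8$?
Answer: $-41900$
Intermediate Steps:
$q{\left(y \right)} = -8 + y^{2} + 71 y$
$7682 - q{\left(190 \right)} = 7682 - \left(-8 + 190^{2} + 71 \cdot 190\right) = 7682 - \left(-8 + 36100 + 13490\right) = 7682 - 49582 = -41900$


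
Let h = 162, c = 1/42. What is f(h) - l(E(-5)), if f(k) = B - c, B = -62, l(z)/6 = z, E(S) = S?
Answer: -1345/42 ≈ -32.024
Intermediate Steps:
l(z) = 6*z
c = 1/42 ≈ 0.023810
f(k) = -2605/42 (f(k) = -62 - 1*1/42 = -62 - 1/42 = -2605/42)
f(h) - l(E(-5)) = -2605/42 - 6*(-5) = -2605/42 - 1*(-30) = -2605/42 + 30 = -1345/42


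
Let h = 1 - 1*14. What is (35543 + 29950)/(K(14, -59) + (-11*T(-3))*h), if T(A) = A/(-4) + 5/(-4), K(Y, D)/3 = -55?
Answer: -130986/473 ≈ -276.93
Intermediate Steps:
K(Y, D) = -165 (K(Y, D) = 3*(-55) = -165)
h = -13 (h = 1 - 14 = -13)
T(A) = -5/4 - A/4 (T(A) = A*(-¼) + 5*(-¼) = -A/4 - 5/4 = -5/4 - A/4)
(35543 + 29950)/(K(14, -59) + (-11*T(-3))*h) = (35543 + 29950)/(-165 - 11*(-5/4 - ¼*(-3))*(-13)) = 65493/(-165 - 11*(-5/4 + ¾)*(-13)) = 65493/(-165 - 11*(-½)*(-13)) = 65493/(-165 + (11/2)*(-13)) = 65493/(-165 - 143/2) = 65493/(-473/2) = 65493*(-2/473) = -130986/473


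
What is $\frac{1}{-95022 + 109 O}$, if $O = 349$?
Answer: $- \frac{1}{56981} \approx -1.755 \cdot 10^{-5}$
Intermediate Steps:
$\frac{1}{-95022 + 109 O} = \frac{1}{-95022 + 109 \cdot 349} = \frac{1}{-95022 + 38041} = \frac{1}{-56981} = - \frac{1}{56981}$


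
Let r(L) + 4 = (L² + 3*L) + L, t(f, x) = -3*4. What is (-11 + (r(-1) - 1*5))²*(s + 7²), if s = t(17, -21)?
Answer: 19573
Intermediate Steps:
t(f, x) = -12
s = -12
r(L) = -4 + L² + 4*L (r(L) = -4 + ((L² + 3*L) + L) = -4 + (L² + 4*L) = -4 + L² + 4*L)
(-11 + (r(-1) - 1*5))²*(s + 7²) = (-11 + ((-4 + (-1)² + 4*(-1)) - 1*5))²*(-12 + 7²) = (-11 + ((-4 + 1 - 4) - 5))²*(-12 + 49) = (-11 + (-7 - 5))²*37 = (-11 - 12)²*37 = (-23)²*37 = 529*37 = 19573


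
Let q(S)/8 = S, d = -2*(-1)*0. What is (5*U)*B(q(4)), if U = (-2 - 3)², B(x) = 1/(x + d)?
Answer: 125/32 ≈ 3.9063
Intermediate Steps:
d = 0 (d = 2*0 = 0)
q(S) = 8*S
B(x) = 1/x (B(x) = 1/(x + 0) = 1/x)
U = 25 (U = (-5)² = 25)
(5*U)*B(q(4)) = (5*25)/((8*4)) = 125/32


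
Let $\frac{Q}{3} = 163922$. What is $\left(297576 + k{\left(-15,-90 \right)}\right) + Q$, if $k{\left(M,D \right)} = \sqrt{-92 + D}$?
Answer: $789342 + i \sqrt{182} \approx 7.8934 \cdot 10^{5} + 13.491 i$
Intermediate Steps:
$Q = 491766$ ($Q = 3 \cdot 163922 = 491766$)
$\left(297576 + k{\left(-15,-90 \right)}\right) + Q = \left(297576 + \sqrt{-92 - 90}\right) + 491766 = \left(297576 + \sqrt{-182}\right) + 491766 = \left(297576 + i \sqrt{182}\right) + 491766 = 789342 + i \sqrt{182}$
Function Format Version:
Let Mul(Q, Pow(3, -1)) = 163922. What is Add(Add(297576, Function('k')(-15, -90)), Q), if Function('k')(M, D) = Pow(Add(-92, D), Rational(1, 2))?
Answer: Add(789342, Mul(I, Pow(182, Rational(1, 2)))) ≈ Add(7.8934e+5, Mul(13.491, I))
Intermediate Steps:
Q = 491766 (Q = Mul(3, 163922) = 491766)
Add(Add(297576, Function('k')(-15, -90)), Q) = Add(Add(297576, Pow(Add(-92, -90), Rational(1, 2))), 491766) = Add(Add(297576, Pow(-182, Rational(1, 2))), 491766) = Add(Add(297576, Mul(I, Pow(182, Rational(1, 2)))), 491766) = Add(789342, Mul(I, Pow(182, Rational(1, 2))))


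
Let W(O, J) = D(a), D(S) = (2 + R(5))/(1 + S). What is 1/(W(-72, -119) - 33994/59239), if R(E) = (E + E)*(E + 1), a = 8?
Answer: 533151/3366872 ≈ 0.15835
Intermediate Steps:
R(E) = 2*E*(1 + E) (R(E) = (2*E)*(1 + E) = 2*E*(1 + E))
D(S) = 62/(1 + S) (D(S) = (2 + 2*5*(1 + 5))/(1 + S) = (2 + 2*5*6)/(1 + S) = (2 + 60)/(1 + S) = 62/(1 + S))
W(O, J) = 62/9 (W(O, J) = 62/(1 + 8) = 62/9)
1/(W(-72, -119) - 33994/59239) = 1/(62/9 - 33994/59239) = 1/(3366872/533151) = 533151/3366872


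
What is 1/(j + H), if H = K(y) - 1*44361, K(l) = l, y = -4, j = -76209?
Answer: -1/120574 ≈ -8.2937e-6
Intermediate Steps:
H = -44365 (H = -4 - 1*44361 = -4 - 44361 = -44365)
1/(j + H) = 1/(-76209 - 44365) = 1/(-120574) = -1/120574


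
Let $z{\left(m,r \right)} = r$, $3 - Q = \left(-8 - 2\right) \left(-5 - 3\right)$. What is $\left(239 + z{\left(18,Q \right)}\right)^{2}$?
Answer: $26244$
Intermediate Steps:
$Q = -77$ ($Q = 3 - \left(-8 - 2\right) \left(-5 - 3\right) = 3 - \left(-10\right) \left(-8\right) = 3 - 80 = -77$)
$\left(239 + z{\left(18,Q \right)}\right)^{2} = \left(239 - 77\right)^{2} = 162^{2} = 26244$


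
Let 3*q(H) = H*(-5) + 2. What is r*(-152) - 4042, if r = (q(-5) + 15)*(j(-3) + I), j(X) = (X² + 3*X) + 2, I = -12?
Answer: 32438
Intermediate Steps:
j(X) = 2 + X² + 3*X
q(H) = ⅔ - 5*H/3 (q(H) = (H*(-5) + 2)/3 = (-5*H + 2)/3 = (2 - 5*H)/3 = ⅔ - 5*H/3)
r = -240 (r = ((⅔ - 5/3*(-5)) + 15)*((2 + (-3)² + 3*(-3)) - 12) = ((⅔ + 25/3) + 15)*((2 + 9 - 9) - 12) = (9 + 15)*(2 - 12) = 24*(-10) = -240)
r*(-152) - 4042 = -240*(-152) - 4042 = 36480 - 4042 = 32438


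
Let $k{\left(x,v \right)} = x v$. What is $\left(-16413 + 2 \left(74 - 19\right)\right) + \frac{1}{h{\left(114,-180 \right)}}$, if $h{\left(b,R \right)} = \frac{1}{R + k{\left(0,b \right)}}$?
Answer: $-16483$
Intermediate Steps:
$k{\left(x,v \right)} = v x$
$h{\left(b,R \right)} = \frac{1}{R}$ ($h{\left(b,R \right)} = \frac{1}{R + b 0} = \frac{1}{R + 0} = \frac{1}{R}$)
$\left(-16413 + 2 \left(74 - 19\right)\right) + \frac{1}{h{\left(114,-180 \right)}} = \left(-16413 + 2 \left(74 - 19\right)\right) + \frac{1}{\frac{1}{-180}} = \left(-16413 + 2 \cdot 55\right) + \frac{1}{- \frac{1}{180}} = \left(-16413 + 110\right) - 180 = -16303 - 180 = -16483$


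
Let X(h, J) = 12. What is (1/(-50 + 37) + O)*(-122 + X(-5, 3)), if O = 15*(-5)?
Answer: 107360/13 ≈ 8258.5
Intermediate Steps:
O = -75
(1/(-50 + 37) + O)*(-122 + X(-5, 3)) = (1/(-50 + 37) - 75)*(-122 + 12) = (1/(-13) - 75)*(-110) = (-1/13 - 75)*(-110) = -976/13*(-110) = 107360/13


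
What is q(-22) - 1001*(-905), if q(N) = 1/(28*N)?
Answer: 558037479/616 ≈ 9.0591e+5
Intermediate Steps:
q(N) = 1/(28*N)
q(-22) - 1001*(-905) = (1/28)/(-22) - 1001*(-905) = (1/28)*(-1/22) + 905905 = -1/616 + 905905 = 558037479/616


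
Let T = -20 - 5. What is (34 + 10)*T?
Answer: -1100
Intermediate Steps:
T = -25
(34 + 10)*T = (34 + 10)*(-25) = 44*(-25) = -1100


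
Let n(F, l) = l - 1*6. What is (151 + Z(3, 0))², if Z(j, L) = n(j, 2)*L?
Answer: 22801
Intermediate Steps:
n(F, l) = -6 + l (n(F, l) = l - 6 = -6 + l)
Z(j, L) = -4*L (Z(j, L) = (-6 + 2)*L = -4*L)
(151 + Z(3, 0))² = (151 - 4*0)² = (151 + 0)² = 151² = 22801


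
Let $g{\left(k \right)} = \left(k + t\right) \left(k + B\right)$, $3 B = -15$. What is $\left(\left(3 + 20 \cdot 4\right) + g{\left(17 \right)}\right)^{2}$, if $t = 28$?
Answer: $388129$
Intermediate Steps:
$B = -5$ ($B = \frac{1}{3} \left(-15\right) = -5$)
$g{\left(k \right)} = \left(-5 + k\right) \left(28 + k\right)$ ($g{\left(k \right)} = \left(k + 28\right) \left(k - 5\right) = \left(28 + k\right) \left(-5 + k\right) = \left(-5 + k\right) \left(28 + k\right)$)
$\left(\left(3 + 20 \cdot 4\right) + g{\left(17 \right)}\right)^{2} = \left(\left(3 + 20 \cdot 4\right) + \left(-140 + 17^{2} + 23 \cdot 17\right)\right)^{2} = \left(\left(3 + 80\right) + \left(-140 + 289 + 391\right)\right)^{2} = \left(83 + 540\right)^{2} = 623^{2} = 388129$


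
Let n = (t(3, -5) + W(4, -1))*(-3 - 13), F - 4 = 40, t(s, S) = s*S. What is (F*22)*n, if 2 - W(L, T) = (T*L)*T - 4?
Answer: 201344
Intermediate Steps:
t(s, S) = S*s
W(L, T) = 6 - L*T² (W(L, T) = 2 - ((T*L)*T - 4) = 2 - ((L*T)*T - 4) = 2 - (L*T² - 4) = 2 - (-4 + L*T²) = 2 + (4 - L*T²) = 6 - L*T²)
F = 44 (F = 4 + 40 = 44)
n = 208 (n = (-5*3 + (6 - 1*4*(-1)²))*(-3 - 13) = (-15 + (6 - 1*4*1))*(-16) = (-15 + (6 - 4))*(-16) = (-15 + 2)*(-16) = -13*(-16) = 208)
(F*22)*n = (44*22)*208 = 968*208 = 201344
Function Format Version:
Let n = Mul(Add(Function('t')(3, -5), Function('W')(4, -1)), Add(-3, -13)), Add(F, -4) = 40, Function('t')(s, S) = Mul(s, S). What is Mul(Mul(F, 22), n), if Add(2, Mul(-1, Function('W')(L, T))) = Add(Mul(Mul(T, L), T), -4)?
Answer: 201344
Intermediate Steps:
Function('t')(s, S) = Mul(S, s)
Function('W')(L, T) = Add(6, Mul(-1, L, Pow(T, 2))) (Function('W')(L, T) = Add(2, Mul(-1, Add(Mul(Mul(T, L), T), -4))) = Add(2, Mul(-1, Add(Mul(Mul(L, T), T), -4))) = Add(2, Mul(-1, Add(Mul(L, Pow(T, 2)), -4))) = Add(2, Mul(-1, Add(-4, Mul(L, Pow(T, 2))))) = Add(2, Add(4, Mul(-1, L, Pow(T, 2)))) = Add(6, Mul(-1, L, Pow(T, 2))))
F = 44 (F = Add(4, 40) = 44)
n = 208 (n = Mul(Add(Mul(-5, 3), Add(6, Mul(-1, 4, Pow(-1, 2)))), Add(-3, -13)) = Mul(Add(-15, Add(6, Mul(-1, 4, 1))), -16) = Mul(Add(-15, Add(6, -4)), -16) = Mul(Add(-15, 2), -16) = Mul(-13, -16) = 208)
Mul(Mul(F, 22), n) = Mul(Mul(44, 22), 208) = Mul(968, 208) = 201344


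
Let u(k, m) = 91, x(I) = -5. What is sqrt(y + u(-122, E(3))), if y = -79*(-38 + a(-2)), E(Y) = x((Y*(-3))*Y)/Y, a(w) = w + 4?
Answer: sqrt(2935) ≈ 54.176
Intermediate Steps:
a(w) = 4 + w
E(Y) = -5/Y
y = 2844 (y = -79*(-38 + (4 - 2)) = -79*(-38 + 2) = -79*(-36) = 2844)
sqrt(y + u(-122, E(3))) = sqrt(2844 + 91) = sqrt(2935)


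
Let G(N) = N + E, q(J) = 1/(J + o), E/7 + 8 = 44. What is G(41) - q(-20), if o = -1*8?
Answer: 8205/28 ≈ 293.04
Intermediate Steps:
E = 252 (E = -56 + 7*44 = -56 + 308 = 252)
o = -8
q(J) = 1/(-8 + J) (q(J) = 1/(J - 8) = 1/(-8 + J))
G(N) = 252 + N (G(N) = N + 252 = 252 + N)
G(41) - q(-20) = (252 + 41) - 1/(-8 - 20) = 293 - 1/(-28) = 293 - 1*(-1/28) = 293 + 1/28 = 8205/28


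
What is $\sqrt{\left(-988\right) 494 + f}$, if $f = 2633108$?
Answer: $2 \sqrt{536259} \approx 1464.6$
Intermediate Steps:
$\sqrt{\left(-988\right) 494 + f} = \sqrt{\left(-988\right) 494 + 2633108} = \sqrt{-488072 + 2633108} = \sqrt{2145036} = 2 \sqrt{536259}$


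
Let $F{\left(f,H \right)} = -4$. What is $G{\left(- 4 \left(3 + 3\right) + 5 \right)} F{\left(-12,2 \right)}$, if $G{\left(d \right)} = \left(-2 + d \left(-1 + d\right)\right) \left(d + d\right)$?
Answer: $57456$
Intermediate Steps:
$G{\left(d \right)} = 2 d \left(-2 + d \left(-1 + d\right)\right)$ ($G{\left(d \right)} = \left(-2 + d \left(-1 + d\right)\right) 2 d = 2 d \left(-2 + d \left(-1 + d\right)\right)$)
$G{\left(- 4 \left(3 + 3\right) + 5 \right)} F{\left(-12,2 \right)} = 2 \left(- 4 \left(3 + 3\right) + 5\right) \left(-2 + \left(- 4 \left(3 + 3\right) + 5\right)^{2} - \left(- 4 \left(3 + 3\right) + 5\right)\right) \left(-4\right) = 2 \left(\left(-4\right) 6 + 5\right) \left(-2 + \left(\left(-4\right) 6 + 5\right)^{2} - \left(\left(-4\right) 6 + 5\right)\right) \left(-4\right) = 2 \left(-24 + 5\right) \left(-2 + \left(-24 + 5\right)^{2} - \left(-24 + 5\right)\right) \left(-4\right) = 2 \left(-19\right) \left(-2 + \left(-19\right)^{2} - -19\right) \left(-4\right) = 2 \left(-19\right) \left(-2 + 361 + 19\right) \left(-4\right) = 2 \left(-19\right) 378 \left(-4\right) = \left(-14364\right) \left(-4\right) = 57456$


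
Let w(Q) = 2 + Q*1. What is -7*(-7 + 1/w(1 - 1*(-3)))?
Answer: 287/6 ≈ 47.833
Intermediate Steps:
w(Q) = 2 + Q
-7*(-7 + 1/w(1 - 1*(-3))) = -7*(-7 + 1/(2 + (1 - 1*(-3)))) = -7*(-7 + 1/(2 + (1 + 3))) = -7*(-7 + 1/(2 + 4)) = -7*(-7 + 1/6) = -7*(-7 + ⅙) = -7*(-41/6) = 287/6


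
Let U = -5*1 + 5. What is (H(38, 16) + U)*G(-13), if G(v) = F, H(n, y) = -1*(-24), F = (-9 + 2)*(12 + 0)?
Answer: -2016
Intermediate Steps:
F = -84 (F = -7*12 = -84)
H(n, y) = 24
G(v) = -84
U = 0 (U = -5 + 5 = 0)
(H(38, 16) + U)*G(-13) = (24 + 0)*(-84) = 24*(-84) = -2016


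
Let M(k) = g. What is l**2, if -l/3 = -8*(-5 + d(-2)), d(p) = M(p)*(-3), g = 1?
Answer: 36864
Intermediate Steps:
M(k) = 1
d(p) = -3 (d(p) = 1*(-3) = -3)
l = -192 (l = -(-24)*(-5 - 3) = -(-24)*(-8) = -3*64 = -192)
l**2 = (-192)**2 = 36864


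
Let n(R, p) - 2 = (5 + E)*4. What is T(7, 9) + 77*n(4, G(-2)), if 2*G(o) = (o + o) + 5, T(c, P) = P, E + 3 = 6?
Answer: 2627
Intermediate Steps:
E = 3 (E = -3 + 6 = 3)
G(o) = 5/2 + o (G(o) = ((o + o) + 5)/2 = (2*o + 5)/2 = (5 + 2*o)/2 = 5/2 + o)
n(R, p) = 34 (n(R, p) = 2 + (5 + 3)*4 = 2 + 8*4 = 2 + 32 = 34)
T(7, 9) + 77*n(4, G(-2)) = 9 + 77*34 = 9 + 2618 = 2627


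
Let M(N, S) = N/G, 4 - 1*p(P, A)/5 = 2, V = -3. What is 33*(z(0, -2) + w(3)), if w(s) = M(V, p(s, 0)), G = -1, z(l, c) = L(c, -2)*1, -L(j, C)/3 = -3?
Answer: 396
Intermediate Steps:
L(j, C) = 9 (L(j, C) = -3*(-3) = 9)
z(l, c) = 9 (z(l, c) = 9*1 = 9)
p(P, A) = 10 (p(P, A) = 20 - 5*2 = 20 - 10 = 10)
M(N, S) = -N (M(N, S) = N/(-1) = N*(-1) = -N)
w(s) = 3 (w(s) = -1*(-3) = 3)
33*(z(0, -2) + w(3)) = 33*(9 + 3) = 33*12 = 396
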